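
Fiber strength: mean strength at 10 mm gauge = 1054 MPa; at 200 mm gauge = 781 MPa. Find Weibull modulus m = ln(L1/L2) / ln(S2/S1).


Formula: m = ln(L1/L2) / ln(S2/S1)
Step 1: ln(L1/L2) = ln(10/200) = -2.99573
Step 2: S2/S1 = 781/1054 = 0.74099
Step 3: ln(S2/S1) = ln(0.74099) = -0.29977
Step 4: m = -2.99573 / -0.29977 = 9.99

9.99 (Weibull m)


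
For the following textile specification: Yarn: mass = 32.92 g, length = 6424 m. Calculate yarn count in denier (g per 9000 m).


Formula: den = (mass_g / length_m) * 9000
Substituting: den = (32.92 / 6424) * 9000
Intermediate: 32.92 / 6424 = 0.00512453 g/m
den = 0.00512453 * 9000 = 46.1 denier

46.1 denier


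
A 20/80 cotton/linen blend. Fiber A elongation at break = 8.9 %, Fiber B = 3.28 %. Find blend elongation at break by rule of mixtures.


Formula: Blend property = (fraction_A * property_A) + (fraction_B * property_B)
Step 1: Contribution A = 20/100 * 8.9 % = 1.78 %
Step 2: Contribution B = 80/100 * 3.28 % = 2.624 %
Step 3: Blend elongation at break = 1.78 + 2.624 = 4.404 %

4.404 %


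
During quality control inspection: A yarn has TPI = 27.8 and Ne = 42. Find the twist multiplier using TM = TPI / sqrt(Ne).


Formula: TM = TPI / sqrt(Ne)
Step 1: sqrt(Ne) = sqrt(42) = 6.4807
Step 2: TM = 27.8 / 6.4807 = 4.29

4.29 TM


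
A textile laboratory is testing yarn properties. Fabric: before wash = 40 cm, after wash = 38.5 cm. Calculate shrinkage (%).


Formula: Shrinkage% = ((L_before - L_after) / L_before) * 100
Step 1: Shrinkage = 40 - 38.5 = 1.5 cm
Step 2: Shrinkage% = (1.5 / 40) * 100
Step 3: Shrinkage% = 0.0375 * 100 = 3.75% ≈ 3.8%

3.8%


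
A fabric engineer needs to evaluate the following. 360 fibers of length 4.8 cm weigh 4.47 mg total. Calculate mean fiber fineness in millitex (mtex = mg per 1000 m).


Formula: fineness (mtex) = mass (mg) / total length (km) = (mass_mg / total_length_m) * 1000
Step 1: Convert fiber length: 4.8 cm = 0.048 m
Step 2: Total fiber length = 360 * 0.048 = 17.28 m
Step 3: Linear density = 4.47 mg / 17.28 m = 0.2587 mg/m
Step 4: fineness = 0.2587 * 1000 = 258.7 mtex

258.7 mtex


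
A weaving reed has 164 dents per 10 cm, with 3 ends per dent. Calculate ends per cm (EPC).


Formula: EPC = (dents per 10 cm * ends per dent) / 10
Step 1: Total ends per 10 cm = 164 * 3 = 492
Step 2: EPC = 492 / 10 = 49.2 ends/cm

49.2 ends/cm


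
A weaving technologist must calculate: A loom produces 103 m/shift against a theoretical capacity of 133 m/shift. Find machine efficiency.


Formula: Efficiency% = (Actual output / Theoretical output) * 100
Efficiency% = (103 / 133) * 100
Efficiency% = 0.774436 * 100 = 77.4436% ≈ 77.4%

77.4%


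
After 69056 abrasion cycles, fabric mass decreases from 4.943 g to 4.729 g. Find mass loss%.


Formula: Mass loss% = ((m_before - m_after) / m_before) * 100
Step 1: Mass loss = 4.943 - 4.729 = 0.214 g
Step 2: Ratio = 0.214 / 4.943 = 0.0432935
Step 3: Mass loss% = 0.0432935 * 100 = 4.32935% ≈ 4.33%

4.33%


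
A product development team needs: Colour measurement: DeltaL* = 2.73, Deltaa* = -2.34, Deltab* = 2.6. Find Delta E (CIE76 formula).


Formula: Delta E = sqrt(dL*^2 + da*^2 + db*^2)
Step 1: dL*^2 = 2.73^2 = 7.4529
Step 2: da*^2 = (-2.34)^2 = 5.4756
Step 3: db*^2 = 2.6^2 = 6.76
Step 4: Sum = 7.4529 + 5.4756 + 6.76 = 19.6885
Step 5: Delta E = sqrt(19.6885) = 4.44

4.44 Delta E


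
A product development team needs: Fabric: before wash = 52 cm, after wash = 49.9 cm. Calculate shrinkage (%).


Formula: Shrinkage% = ((L_before - L_after) / L_before) * 100
Step 1: Shrinkage = 52 - 49.9 = 2.1 cm
Step 2: Shrinkage% = (2.1 / 52) * 100
Step 3: Shrinkage% = 0.040385 * 100 = 4.0385% ≈ 4.0%

4.0%


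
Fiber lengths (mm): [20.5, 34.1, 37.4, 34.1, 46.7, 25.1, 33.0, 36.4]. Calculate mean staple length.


Formula: Mean = sum of lengths / count
Sum = 20.5 + 34.1 + 37.4 + 34.1 + 46.7 + 25.1 + 33.0 + 36.4
Sum = 267.3 mm
Mean = 267.3 / 8 = 33.41 mm

33.41 mm


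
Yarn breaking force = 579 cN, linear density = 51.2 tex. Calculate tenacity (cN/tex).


Formula: Tenacity = Breaking force / Linear density
Tenacity = 579 cN / 51.2 tex
Tenacity = 11.31 cN/tex

11.31 cN/tex


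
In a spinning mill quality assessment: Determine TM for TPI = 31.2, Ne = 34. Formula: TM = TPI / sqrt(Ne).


Formula: TM = TPI / sqrt(Ne)
Step 1: sqrt(Ne) = sqrt(34) = 5.831
Step 2: TM = 31.2 / 5.831 = 5.35

5.35 TM


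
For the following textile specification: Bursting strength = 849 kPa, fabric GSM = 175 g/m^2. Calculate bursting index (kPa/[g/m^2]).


Formula: Bursting Index = Bursting Strength / Fabric GSM
BI = 849 kPa / 175 g/m^2
BI = 4.851 kPa/(g/m^2)

4.851 kPa/(g/m^2)


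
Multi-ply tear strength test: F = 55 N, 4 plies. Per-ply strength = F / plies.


Formula: Per-ply strength = Total force / Number of plies
Per-ply = 55 N / 4
Per-ply = 13.75 N

13.75 N


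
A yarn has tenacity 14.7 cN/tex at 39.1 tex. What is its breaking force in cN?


Formula: Breaking force = Tenacity * Linear density
F = 14.7 cN/tex * 39.1 tex
F = 574.77 cN

574.77 cN


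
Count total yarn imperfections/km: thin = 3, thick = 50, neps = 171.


Formula: Total = thin places + thick places + neps
Total = 3 + 50 + 171
Total = 224 imperfections/km

224 imperfections/km


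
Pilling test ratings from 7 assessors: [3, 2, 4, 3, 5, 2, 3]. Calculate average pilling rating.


Formula: Mean = sum / count
Sum = 3 + 2 + 4 + 3 + 5 + 2 + 3 = 22
Mean = 22 / 7 = 3.1

3.1


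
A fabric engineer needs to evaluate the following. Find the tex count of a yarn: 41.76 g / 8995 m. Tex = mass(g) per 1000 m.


Formula: Tex = (mass_g / length_m) * 1000
Substituting: Tex = (41.76 / 8995) * 1000
Intermediate: 41.76 / 8995 = 0.00464258 g/m
Tex = 0.00464258 * 1000 = 4.64 tex

4.64 tex


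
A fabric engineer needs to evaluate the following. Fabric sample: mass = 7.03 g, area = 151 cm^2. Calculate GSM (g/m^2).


Formula: GSM = mass_g / area_m2
Step 1: Convert area: 151 cm^2 = 151 / 10000 = 0.0151 m^2
Step 2: GSM = 7.03 g / 0.0151 m^2 = 465.6 g/m^2

465.6 g/m^2


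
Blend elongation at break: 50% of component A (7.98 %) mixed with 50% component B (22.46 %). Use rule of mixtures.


Formula: Blend property = (fraction_A * property_A) + (fraction_B * property_B)
Step 1: Contribution A = 50/100 * 7.98 % = 3.99 %
Step 2: Contribution B = 50/100 * 22.46 % = 11.23 %
Step 3: Blend elongation at break = 3.99 + 11.23 = 15.22 %

15.22 %


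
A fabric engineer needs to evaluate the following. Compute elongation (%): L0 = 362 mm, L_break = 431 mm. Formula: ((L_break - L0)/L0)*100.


Formula: Elongation (%) = ((L_break - L0) / L0) * 100
Step 1: Extension = 431 - 362 = 69 mm
Step 2: Elongation = (69 / 362) * 100
Step 3: Elongation = 0.190608 * 100 = 19.0608% ≈ 19.1%

19.1%


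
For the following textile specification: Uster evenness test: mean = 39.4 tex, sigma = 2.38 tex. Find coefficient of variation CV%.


Formula: CV% = (standard deviation / mean) * 100
Step 1: Ratio = 2.38 / 39.4 = 0.060406
Step 2: CV% = 0.060406 * 100 = 6.0406% ≈ 6.0%

6.0%


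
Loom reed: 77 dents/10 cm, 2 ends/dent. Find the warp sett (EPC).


Formula: EPC = (dents per 10 cm * ends per dent) / 10
Step 1: Total ends per 10 cm = 77 * 2 = 154
Step 2: EPC = 154 / 10 = 15.4 ends/cm

15.4 ends/cm


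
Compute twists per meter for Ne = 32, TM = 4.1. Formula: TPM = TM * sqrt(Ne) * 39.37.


Formula: TPM = TM * sqrt(Ne) * 39.37
Step 1: sqrt(Ne) = sqrt(32) = 5.6569
Step 2: TM * sqrt(Ne) = 4.1 * 5.6569 = 23.1933
Step 3: TPM = 23.1933 * 39.37 = 913 twists/m

913 twists/m


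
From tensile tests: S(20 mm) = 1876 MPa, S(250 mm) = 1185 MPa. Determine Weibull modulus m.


Formula: m = ln(L1/L2) / ln(S2/S1)
Step 1: ln(L1/L2) = ln(20/250) = -2.52573
Step 2: S2/S1 = 1185/1876 = 0.63166
Step 3: ln(S2/S1) = ln(0.63166) = -0.45940
Step 4: m = -2.52573 / -0.45940 = 5.50

5.50 (Weibull m)


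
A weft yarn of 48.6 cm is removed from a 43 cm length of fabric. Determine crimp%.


Formula: Crimp% = ((L_yarn - L_fabric) / L_fabric) * 100
Step 1: Extension = 48.6 - 43 = 5.6 cm
Step 2: Crimp% = (5.6 / 43) * 100
Step 3: Crimp% = 0.130233 * 100 = 13.0233% ≈ 13.0%

13.0%


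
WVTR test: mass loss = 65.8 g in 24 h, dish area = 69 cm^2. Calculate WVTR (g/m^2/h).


Formula: WVTR = mass_loss / (area * time)
Step 1: Convert area: 69 cm^2 = 0.0069 m^2
Step 2: WVTR = 65.8 g / (0.0069 m^2 * 24 h)
Step 3: WVTR = 65.8 / 0.1656 = 397.3 g/m^2/h

397.3 g/m^2/h


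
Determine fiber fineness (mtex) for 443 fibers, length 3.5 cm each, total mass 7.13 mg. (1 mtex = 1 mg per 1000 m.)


Formula: fineness (mtex) = mass (mg) / total length (km) = (mass_mg / total_length_m) * 1000
Step 1: Convert fiber length: 3.5 cm = 0.035 m
Step 2: Total fiber length = 443 * 0.035 = 15.505 m
Step 3: Linear density = 7.13 mg / 15.505 m = 0.4599 mg/m
Step 4: fineness = 0.4599 * 1000 = 459.9 mtex

459.9 mtex


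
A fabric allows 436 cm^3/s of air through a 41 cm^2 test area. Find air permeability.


Formula: Air Permeability = Airflow / Test Area
AP = 436 cm^3/s / 41 cm^2
AP = 10.6 cm^3/s/cm^2

10.6 cm^3/s/cm^2


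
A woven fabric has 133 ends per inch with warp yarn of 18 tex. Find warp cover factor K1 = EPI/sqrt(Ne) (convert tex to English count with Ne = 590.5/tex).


Formula: K1 = EPI / sqrt(Ne), with Ne = 590.5 / tex_warp
Step 1: Ne = 590.5 / 18 = 32.806
Step 2: sqrt(Ne) = sqrt(32.806) = 5.7277
Step 3: K1 = 133 / 5.7277 = 23.2

23.2


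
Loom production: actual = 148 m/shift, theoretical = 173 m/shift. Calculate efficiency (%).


Formula: Efficiency% = (Actual output / Theoretical output) * 100
Efficiency% = (148 / 173) * 100
Efficiency% = 0.855491 * 100 = 85.5491% ≈ 85.5%

85.5%


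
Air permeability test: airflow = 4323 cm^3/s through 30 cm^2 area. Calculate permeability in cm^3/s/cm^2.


Formula: Air Permeability = Airflow / Test Area
AP = 4323 cm^3/s / 30 cm^2
AP = 144.1 cm^3/s/cm^2

144.1 cm^3/s/cm^2


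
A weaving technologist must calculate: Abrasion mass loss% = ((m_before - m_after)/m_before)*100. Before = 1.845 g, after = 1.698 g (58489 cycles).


Formula: Mass loss% = ((m_before - m_after) / m_before) * 100
Step 1: Mass loss = 1.845 - 1.698 = 0.147 g
Step 2: Ratio = 0.147 / 1.845 = 0.0796748
Step 3: Mass loss% = 0.0796748 * 100 = 7.96748% ≈ 7.97%

7.97%


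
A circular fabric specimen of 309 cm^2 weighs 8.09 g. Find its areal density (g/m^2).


Formula: GSM = mass_g / area_m2
Step 1: Convert area: 309 cm^2 = 309 / 10000 = 0.0309 m^2
Step 2: GSM = 8.09 g / 0.0309 m^2 = 261.8 g/m^2

261.8 g/m^2


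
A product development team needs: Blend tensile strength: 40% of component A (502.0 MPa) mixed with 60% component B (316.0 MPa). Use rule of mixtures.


Formula: Blend property = (fraction_A * property_A) + (fraction_B * property_B)
Step 1: Contribution A = 40/100 * 502.0 MPa = 200.8 MPa
Step 2: Contribution B = 60/100 * 316.0 MPa = 189.6 MPa
Step 3: Blend tensile strength = 200.8 + 189.6 = 390.4 MPa

390.4 MPa


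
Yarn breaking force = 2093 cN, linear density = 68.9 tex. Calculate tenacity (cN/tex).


Formula: Tenacity = Breaking force / Linear density
Tenacity = 2093 cN / 68.9 tex
Tenacity = 30.38 cN/tex

30.38 cN/tex


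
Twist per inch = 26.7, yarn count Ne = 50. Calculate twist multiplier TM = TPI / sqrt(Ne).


Formula: TM = TPI / sqrt(Ne)
Step 1: sqrt(Ne) = sqrt(50) = 7.0711
Step 2: TM = 26.7 / 7.0711 = 3.78

3.78 TM


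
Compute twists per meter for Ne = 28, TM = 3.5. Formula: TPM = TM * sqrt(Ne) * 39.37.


Formula: TPM = TM * sqrt(Ne) * 39.37
Step 1: sqrt(Ne) = sqrt(28) = 5.2915
Step 2: TM * sqrt(Ne) = 3.5 * 5.2915 = 18.5203
Step 3: TPM = 18.5203 * 39.37 = 729 twists/m

729 twists/m


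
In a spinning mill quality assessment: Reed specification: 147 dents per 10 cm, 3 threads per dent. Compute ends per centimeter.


Formula: EPC = (dents per 10 cm * ends per dent) / 10
Step 1: Total ends per 10 cm = 147 * 3 = 441
Step 2: EPC = 441 / 10 = 44.1 ends/cm

44.1 ends/cm


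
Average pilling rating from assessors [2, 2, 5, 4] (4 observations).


Formula: Mean = sum / count
Sum = 2 + 2 + 5 + 4 = 13
Mean = 13 / 4 = 3.3

3.3


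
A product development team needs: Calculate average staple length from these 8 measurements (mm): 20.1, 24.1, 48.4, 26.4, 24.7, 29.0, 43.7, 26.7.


Formula: Mean = sum of lengths / count
Sum = 20.1 + 24.1 + 48.4 + 26.4 + 24.7 + 29.0 + 43.7 + 26.7
Sum = 243.1 mm
Mean = 243.1 / 8 = 30.39 mm

30.39 mm


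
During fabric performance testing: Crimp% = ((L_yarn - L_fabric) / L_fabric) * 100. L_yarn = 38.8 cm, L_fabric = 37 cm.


Formula: Crimp% = ((L_yarn - L_fabric) / L_fabric) * 100
Step 1: Extension = 38.8 - 37 = 1.8 cm
Step 2: Crimp% = (1.8 / 37) * 100
Step 3: Crimp% = 0.048649 * 100 = 4.8649% ≈ 4.9%

4.9%


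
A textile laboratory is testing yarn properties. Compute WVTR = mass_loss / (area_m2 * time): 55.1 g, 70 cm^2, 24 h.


Formula: WVTR = mass_loss / (area * time)
Step 1: Convert area: 70 cm^2 = 0.007 m^2
Step 2: WVTR = 55.1 g / (0.007 m^2 * 24 h)
Step 3: WVTR = 55.1 / 0.168 = 328.0 g/m^2/h

328.0 g/m^2/h


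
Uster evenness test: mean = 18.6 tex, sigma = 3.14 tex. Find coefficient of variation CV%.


Formula: CV% = (standard deviation / mean) * 100
Step 1: Ratio = 3.14 / 18.6 = 0.168817
Step 2: CV% = 0.168817 * 100 = 16.8817% ≈ 16.9%

16.9%


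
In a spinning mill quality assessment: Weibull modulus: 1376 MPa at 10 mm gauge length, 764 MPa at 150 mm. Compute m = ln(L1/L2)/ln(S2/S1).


Formula: m = ln(L1/L2) / ln(S2/S1)
Step 1: ln(L1/L2) = ln(10/150) = -2.70805
Step 2: S2/S1 = 764/1376 = 0.55523
Step 3: ln(S2/S1) = ln(0.55523) = -0.58837
Step 4: m = -2.70805 / -0.58837 = 4.60

4.60 (Weibull m)


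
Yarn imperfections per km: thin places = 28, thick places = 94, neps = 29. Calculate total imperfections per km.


Formula: Total = thin places + thick places + neps
Total = 28 + 94 + 29
Total = 151 imperfections/km

151 imperfections/km


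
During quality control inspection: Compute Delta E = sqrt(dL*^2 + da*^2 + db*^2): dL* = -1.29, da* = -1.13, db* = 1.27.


Formula: Delta E = sqrt(dL*^2 + da*^2 + db*^2)
Step 1: dL*^2 = (-1.29)^2 = 1.6641
Step 2: da*^2 = (-1.13)^2 = 1.2769
Step 3: db*^2 = 1.27^2 = 1.6129
Step 4: Sum = 1.6641 + 1.2769 + 1.6129 = 4.5539
Step 5: Delta E = sqrt(4.5539) = 2.13

2.13 Delta E


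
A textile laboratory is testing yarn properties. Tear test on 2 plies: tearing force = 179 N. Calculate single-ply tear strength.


Formula: Per-ply strength = Total force / Number of plies
Per-ply = 179 N / 2
Per-ply = 89.5 N

89.5 N


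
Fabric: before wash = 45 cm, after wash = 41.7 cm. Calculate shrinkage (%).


Formula: Shrinkage% = ((L_before - L_after) / L_before) * 100
Step 1: Shrinkage = 45 - 41.7 = 3.3 cm
Step 2: Shrinkage% = (3.3 / 45) * 100
Step 3: Shrinkage% = 0.073333 * 100 = 7.3333% ≈ 7.3%

7.3%


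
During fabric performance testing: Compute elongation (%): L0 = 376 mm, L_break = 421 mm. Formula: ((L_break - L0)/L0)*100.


Formula: Elongation (%) = ((L_break - L0) / L0) * 100
Step 1: Extension = 421 - 376 = 45 mm
Step 2: Elongation = (45 / 376) * 100
Step 3: Elongation = 0.119681 * 100 = 11.9681% ≈ 12.0%

12.0%


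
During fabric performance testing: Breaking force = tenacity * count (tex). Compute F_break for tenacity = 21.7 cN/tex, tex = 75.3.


Formula: Breaking force = Tenacity * Linear density
F = 21.7 cN/tex * 75.3 tex
F = 1634.01 cN

1634.01 cN


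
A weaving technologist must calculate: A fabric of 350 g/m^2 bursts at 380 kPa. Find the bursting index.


Formula: Bursting Index = Bursting Strength / Fabric GSM
BI = 380 kPa / 350 g/m^2
BI = 1.086 kPa/(g/m^2)

1.086 kPa/(g/m^2)


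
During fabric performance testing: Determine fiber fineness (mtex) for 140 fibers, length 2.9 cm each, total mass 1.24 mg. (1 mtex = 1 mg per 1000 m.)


Formula: fineness (mtex) = mass (mg) / total length (km) = (mass_mg / total_length_m) * 1000
Step 1: Convert fiber length: 2.9 cm = 0.029 m
Step 2: Total fiber length = 140 * 0.029 = 4.06 m
Step 3: Linear density = 1.24 mg / 4.06 m = 0.3054 mg/m
Step 4: fineness = 0.3054 * 1000 = 305.4 mtex

305.4 mtex


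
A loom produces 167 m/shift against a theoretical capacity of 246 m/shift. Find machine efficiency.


Formula: Efficiency% = (Actual output / Theoretical output) * 100
Efficiency% = (167 / 246) * 100
Efficiency% = 0.678862 * 100 = 67.8862% ≈ 67.9%

67.9%


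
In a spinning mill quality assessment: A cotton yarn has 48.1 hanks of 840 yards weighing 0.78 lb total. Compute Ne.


Formula: Ne = hanks / mass_lb
Substituting: Ne = 48.1 / 0.78
Ne = 61.7

61.7 Ne


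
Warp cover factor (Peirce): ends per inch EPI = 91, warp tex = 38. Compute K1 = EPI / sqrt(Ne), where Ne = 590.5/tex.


Formula: K1 = EPI / sqrt(Ne), with Ne = 590.5 / tex_warp
Step 1: Ne = 590.5 / 38 = 15.539
Step 2: sqrt(Ne) = sqrt(15.539) = 3.942
Step 3: K1 = 91 / 3.942 = 23.1

23.1


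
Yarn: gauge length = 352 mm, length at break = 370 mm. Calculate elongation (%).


Formula: Elongation (%) = ((L_break - L0) / L0) * 100
Step 1: Extension = 370 - 352 = 18 mm
Step 2: Elongation = (18 / 352) * 100
Step 3: Elongation = 0.051136 * 100 = 5.1136% ≈ 5.1%

5.1%


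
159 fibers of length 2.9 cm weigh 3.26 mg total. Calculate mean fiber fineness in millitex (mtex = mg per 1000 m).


Formula: fineness (mtex) = mass (mg) / total length (km) = (mass_mg / total_length_m) * 1000
Step 1: Convert fiber length: 2.9 cm = 0.029 m
Step 2: Total fiber length = 159 * 0.029 = 4.611 m
Step 3: Linear density = 3.26 mg / 4.611 m = 0.7070 mg/m
Step 4: fineness = 0.7070 * 1000 = 707.0 mtex

707.0 mtex


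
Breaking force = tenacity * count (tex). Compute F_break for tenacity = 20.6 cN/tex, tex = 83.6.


Formula: Breaking force = Tenacity * Linear density
F = 20.6 cN/tex * 83.6 tex
F = 1722.16 cN

1722.16 cN


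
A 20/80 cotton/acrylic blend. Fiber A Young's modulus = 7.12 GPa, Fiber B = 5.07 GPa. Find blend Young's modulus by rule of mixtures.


Formula: Blend property = (fraction_A * property_A) + (fraction_B * property_B)
Step 1: Contribution A = 20/100 * 7.12 GPa = 1.424 GPa
Step 2: Contribution B = 80/100 * 5.07 GPa = 4.056 GPa
Step 3: Blend Young's modulus = 1.424 + 4.056 = 5.48 GPa

5.48 GPa


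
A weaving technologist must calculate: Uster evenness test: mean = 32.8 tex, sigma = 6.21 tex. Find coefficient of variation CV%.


Formula: CV% = (standard deviation / mean) * 100
Step 1: Ratio = 6.21 / 32.8 = 0.189329
Step 2: CV% = 0.189329 * 100 = 18.9329% ≈ 18.9%

18.9%


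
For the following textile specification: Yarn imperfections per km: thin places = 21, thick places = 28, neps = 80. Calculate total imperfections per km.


Formula: Total = thin places + thick places + neps
Total = 21 + 28 + 80
Total = 129 imperfections/km

129 imperfections/km


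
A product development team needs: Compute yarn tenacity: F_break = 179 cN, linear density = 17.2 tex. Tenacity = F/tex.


Formula: Tenacity = Breaking force / Linear density
Tenacity = 179 cN / 17.2 tex
Tenacity = 10.41 cN/tex

10.41 cN/tex


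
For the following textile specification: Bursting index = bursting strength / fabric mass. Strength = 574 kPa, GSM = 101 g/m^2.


Formula: Bursting Index = Bursting Strength / Fabric GSM
BI = 574 kPa / 101 g/m^2
BI = 5.683 kPa/(g/m^2)

5.683 kPa/(g/m^2)


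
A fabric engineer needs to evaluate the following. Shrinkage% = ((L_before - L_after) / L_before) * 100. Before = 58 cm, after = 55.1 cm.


Formula: Shrinkage% = ((L_before - L_after) / L_before) * 100
Step 1: Shrinkage = 58 - 55.1 = 2.9 cm
Step 2: Shrinkage% = (2.9 / 58) * 100
Step 3: Shrinkage% = 0.05 * 100 = 5.0%

5.0%


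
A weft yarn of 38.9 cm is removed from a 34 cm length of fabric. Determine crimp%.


Formula: Crimp% = ((L_yarn - L_fabric) / L_fabric) * 100
Step 1: Extension = 38.9 - 34 = 4.9 cm
Step 2: Crimp% = (4.9 / 34) * 100
Step 3: Crimp% = 0.144118 * 100 = 14.4118% ≈ 14.4%

14.4%


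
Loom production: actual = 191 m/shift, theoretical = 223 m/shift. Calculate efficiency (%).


Formula: Efficiency% = (Actual output / Theoretical output) * 100
Efficiency% = (191 / 223) * 100
Efficiency% = 0.856502 * 100 = 85.6502% ≈ 85.7%

85.7%


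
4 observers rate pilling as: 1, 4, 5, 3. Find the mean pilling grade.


Formula: Mean = sum / count
Sum = 1 + 4 + 5 + 3 = 13
Mean = 13 / 4 = 3.3

3.3


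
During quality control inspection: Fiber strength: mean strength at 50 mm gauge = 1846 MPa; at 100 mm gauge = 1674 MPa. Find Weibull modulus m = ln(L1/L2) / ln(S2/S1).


Formula: m = ln(L1/L2) / ln(S2/S1)
Step 1: ln(L1/L2) = ln(50/100) = -0.69315
Step 2: S2/S1 = 1674/1846 = 0.90683
Step 3: ln(S2/S1) = ln(0.90683) = -0.09780
Step 4: m = -0.69315 / -0.09780 = 7.09

7.09 (Weibull m)


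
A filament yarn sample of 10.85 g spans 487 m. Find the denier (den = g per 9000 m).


Formula: den = (mass_g / length_m) * 9000
Substituting: den = (10.85 / 487) * 9000
Intermediate: 10.85 / 487 = 0.02227926 g/m
den = 0.02227926 * 9000 = 200.5 denier

200.5 denier


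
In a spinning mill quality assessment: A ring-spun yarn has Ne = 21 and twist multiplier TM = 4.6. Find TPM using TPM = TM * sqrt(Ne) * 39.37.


Formula: TPM = TM * sqrt(Ne) * 39.37
Step 1: sqrt(Ne) = sqrt(21) = 4.5826
Step 2: TM * sqrt(Ne) = 4.6 * 4.5826 = 21.08
Step 3: TPM = 21.08 * 39.37 = 830 twists/m

830 twists/m


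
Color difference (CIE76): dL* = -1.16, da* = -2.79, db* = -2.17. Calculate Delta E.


Formula: Delta E = sqrt(dL*^2 + da*^2 + db*^2)
Step 1: dL*^2 = (-1.16)^2 = 1.3456
Step 2: da*^2 = (-2.79)^2 = 7.7841
Step 3: db*^2 = (-2.17)^2 = 4.7089
Step 4: Sum = 1.3456 + 7.7841 + 4.7089 = 13.8386
Step 5: Delta E = sqrt(13.8386) = 3.72

3.72 Delta E


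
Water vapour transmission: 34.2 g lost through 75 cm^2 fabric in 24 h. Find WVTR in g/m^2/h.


Formula: WVTR = mass_loss / (area * time)
Step 1: Convert area: 75 cm^2 = 0.0075 m^2
Step 2: WVTR = 34.2 g / (0.0075 m^2 * 24 h)
Step 3: WVTR = 34.2 / 0.18 = 190.0 g/m^2/h

190.0 g/m^2/h


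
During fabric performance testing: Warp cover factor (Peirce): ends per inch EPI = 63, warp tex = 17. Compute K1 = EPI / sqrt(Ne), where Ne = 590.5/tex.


Formula: K1 = EPI / sqrt(Ne), with Ne = 590.5 / tex_warp
Step 1: Ne = 590.5 / 17 = 34.735
Step 2: sqrt(Ne) = sqrt(34.735) = 5.8936
Step 3: K1 = 63 / 5.8936 = 10.7

10.7


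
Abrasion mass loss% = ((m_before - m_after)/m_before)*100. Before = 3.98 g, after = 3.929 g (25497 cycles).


Formula: Mass loss% = ((m_before - m_after) / m_before) * 100
Step 1: Mass loss = 3.98 - 3.929 = 0.051 g
Step 2: Ratio = 0.051 / 3.98 = 0.0128141
Step 3: Mass loss% = 0.0128141 * 100 = 1.28141% ≈ 1.28%

1.28%


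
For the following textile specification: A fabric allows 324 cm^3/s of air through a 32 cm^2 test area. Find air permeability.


Formula: Air Permeability = Airflow / Test Area
AP = 324 cm^3/s / 32 cm^2
AP = 10.1 cm^3/s/cm^2

10.1 cm^3/s/cm^2


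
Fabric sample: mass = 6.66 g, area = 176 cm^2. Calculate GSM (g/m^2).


Formula: GSM = mass_g / area_m2
Step 1: Convert area: 176 cm^2 = 176 / 10000 = 0.0176 m^2
Step 2: GSM = 6.66 g / 0.0176 m^2 = 378.4 g/m^2

378.4 g/m^2


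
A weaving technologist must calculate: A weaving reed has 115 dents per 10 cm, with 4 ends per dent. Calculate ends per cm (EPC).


Formula: EPC = (dents per 10 cm * ends per dent) / 10
Step 1: Total ends per 10 cm = 115 * 4 = 460
Step 2: EPC = 460 / 10 = 46.0 ends/cm

46.0 ends/cm


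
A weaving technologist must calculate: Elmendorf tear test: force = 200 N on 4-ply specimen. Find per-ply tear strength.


Formula: Per-ply strength = Total force / Number of plies
Per-ply = 200 N / 4
Per-ply = 50 N

50 N


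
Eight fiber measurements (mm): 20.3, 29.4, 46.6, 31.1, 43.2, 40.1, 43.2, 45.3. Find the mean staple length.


Formula: Mean = sum of lengths / count
Sum = 20.3 + 29.4 + 46.6 + 31.1 + 43.2 + 40.1 + 43.2 + 45.3
Sum = 299.2 mm
Mean = 299.2 / 8 = 37.40 mm

37.40 mm


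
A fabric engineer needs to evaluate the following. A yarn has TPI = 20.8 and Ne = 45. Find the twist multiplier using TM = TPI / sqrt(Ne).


Formula: TM = TPI / sqrt(Ne)
Step 1: sqrt(Ne) = sqrt(45) = 6.7082
Step 2: TM = 20.8 / 6.7082 = 3.10

3.10 TM


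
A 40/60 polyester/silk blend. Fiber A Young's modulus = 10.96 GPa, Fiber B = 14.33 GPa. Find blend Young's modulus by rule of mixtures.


Formula: Blend property = (fraction_A * property_A) + (fraction_B * property_B)
Step 1: Contribution A = 40/100 * 10.96 GPa = 4.384 GPa
Step 2: Contribution B = 60/100 * 14.33 GPa = 8.598 GPa
Step 3: Blend Young's modulus = 4.384 + 8.598 = 12.982 GPa

12.982 GPa


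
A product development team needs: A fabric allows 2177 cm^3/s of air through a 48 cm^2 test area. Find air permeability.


Formula: Air Permeability = Airflow / Test Area
AP = 2177 cm^3/s / 48 cm^2
AP = 45.4 cm^3/s/cm^2

45.4 cm^3/s/cm^2


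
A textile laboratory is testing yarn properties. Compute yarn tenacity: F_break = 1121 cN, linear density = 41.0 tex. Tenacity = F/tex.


Formula: Tenacity = Breaking force / Linear density
Tenacity = 1121 cN / 41.0 tex
Tenacity = 27.34 cN/tex

27.34 cN/tex


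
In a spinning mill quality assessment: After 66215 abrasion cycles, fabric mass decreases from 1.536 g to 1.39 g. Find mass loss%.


Formula: Mass loss% = ((m_before - m_after) / m_before) * 100
Step 1: Mass loss = 1.536 - 1.39 = 0.146 g
Step 2: Ratio = 0.146 / 1.536 = 0.0950521
Step 3: Mass loss% = 0.0950521 * 100 = 9.50521% ≈ 9.51%

9.51%


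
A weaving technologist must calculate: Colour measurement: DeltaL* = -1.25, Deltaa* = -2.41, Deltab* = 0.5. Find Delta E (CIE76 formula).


Formula: Delta E = sqrt(dL*^2 + da*^2 + db*^2)
Step 1: dL*^2 = (-1.25)^2 = 1.5625
Step 2: da*^2 = (-2.41)^2 = 5.8081
Step 3: db*^2 = 0.5^2 = 0.25
Step 4: Sum = 1.5625 + 5.8081 + 0.25 = 7.6206
Step 5: Delta E = sqrt(7.6206) = 2.76

2.76 Delta E


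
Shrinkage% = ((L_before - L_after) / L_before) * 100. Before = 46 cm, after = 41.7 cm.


Formula: Shrinkage% = ((L_before - L_after) / L_before) * 100
Step 1: Shrinkage = 46 - 41.7 = 4.3 cm
Step 2: Shrinkage% = (4.3 / 46) * 100
Step 3: Shrinkage% = 0.093478 * 100 = 9.3478% ≈ 9.3%

9.3%


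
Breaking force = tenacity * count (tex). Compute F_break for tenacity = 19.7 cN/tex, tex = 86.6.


Formula: Breaking force = Tenacity * Linear density
F = 19.7 cN/tex * 86.6 tex
F = 1706.02 cN

1706.02 cN


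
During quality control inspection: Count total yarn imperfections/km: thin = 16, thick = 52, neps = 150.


Formula: Total = thin places + thick places + neps
Total = 16 + 52 + 150
Total = 218 imperfections/km

218 imperfections/km


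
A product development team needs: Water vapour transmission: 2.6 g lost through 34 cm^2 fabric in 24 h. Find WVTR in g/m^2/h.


Formula: WVTR = mass_loss / (area * time)
Step 1: Convert area: 34 cm^2 = 0.0034 m^2
Step 2: WVTR = 2.6 g / (0.0034 m^2 * 24 h)
Step 3: WVTR = 2.6 / 0.0816 = 31.9 g/m^2/h

31.9 g/m^2/h


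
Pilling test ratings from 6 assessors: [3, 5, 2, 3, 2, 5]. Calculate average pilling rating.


Formula: Mean = sum / count
Sum = 3 + 5 + 2 + 3 + 2 + 5 = 20
Mean = 20 / 6 = 3.3

3.3


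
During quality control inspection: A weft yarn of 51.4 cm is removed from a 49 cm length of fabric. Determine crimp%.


Formula: Crimp% = ((L_yarn - L_fabric) / L_fabric) * 100
Step 1: Extension = 51.4 - 49 = 2.4 cm
Step 2: Crimp% = (2.4 / 49) * 100
Step 3: Crimp% = 0.04898 * 100 = 4.898% ≈ 4.9%

4.9%


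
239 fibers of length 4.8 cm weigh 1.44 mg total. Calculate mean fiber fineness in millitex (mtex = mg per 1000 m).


Formula: fineness (mtex) = mass (mg) / total length (km) = (mass_mg / total_length_m) * 1000
Step 1: Convert fiber length: 4.8 cm = 0.048 m
Step 2: Total fiber length = 239 * 0.048 = 11.472 m
Step 3: Linear density = 1.44 mg / 11.472 m = 0.1255 mg/m
Step 4: fineness = 0.1255 * 1000 = 125.5 mtex

125.5 mtex


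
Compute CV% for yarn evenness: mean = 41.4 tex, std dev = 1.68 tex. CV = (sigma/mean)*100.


Formula: CV% = (standard deviation / mean) * 100
Step 1: Ratio = 1.68 / 41.4 = 0.04058
Step 2: CV% = 0.04058 * 100 = 4.058% ≈ 4.1%

4.1%


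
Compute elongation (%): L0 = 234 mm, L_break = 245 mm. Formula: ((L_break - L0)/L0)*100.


Formula: Elongation (%) = ((L_break - L0) / L0) * 100
Step 1: Extension = 245 - 234 = 11 mm
Step 2: Elongation = (11 / 234) * 100
Step 3: Elongation = 0.047009 * 100 = 4.7009% ≈ 4.7%

4.7%


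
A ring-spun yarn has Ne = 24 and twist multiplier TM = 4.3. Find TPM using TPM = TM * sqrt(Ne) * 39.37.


Formula: TPM = TM * sqrt(Ne) * 39.37
Step 1: sqrt(Ne) = sqrt(24) = 4.899
Step 2: TM * sqrt(Ne) = 4.3 * 4.899 = 21.0657
Step 3: TPM = 21.0657 * 39.37 = 829 twists/m

829 twists/m


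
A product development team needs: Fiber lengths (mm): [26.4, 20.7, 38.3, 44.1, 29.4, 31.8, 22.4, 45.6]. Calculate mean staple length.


Formula: Mean = sum of lengths / count
Sum = 26.4 + 20.7 + 38.3 + 44.1 + 29.4 + 31.8 + 22.4 + 45.6
Sum = 258.7 mm
Mean = 258.7 / 8 = 32.34 mm

32.34 mm


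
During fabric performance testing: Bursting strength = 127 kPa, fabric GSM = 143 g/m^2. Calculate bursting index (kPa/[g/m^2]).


Formula: Bursting Index = Bursting Strength / Fabric GSM
BI = 127 kPa / 143 g/m^2
BI = 0.888 kPa/(g/m^2)

0.888 kPa/(g/m^2)


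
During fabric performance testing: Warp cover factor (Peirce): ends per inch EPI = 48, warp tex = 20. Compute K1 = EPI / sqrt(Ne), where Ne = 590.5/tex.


Formula: K1 = EPI / sqrt(Ne), with Ne = 590.5 / tex_warp
Step 1: Ne = 590.5 / 20 = 29.525
Step 2: sqrt(Ne) = sqrt(29.525) = 5.4337
Step 3: K1 = 48 / 5.4337 = 8.8

8.8


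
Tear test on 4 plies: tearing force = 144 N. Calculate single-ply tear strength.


Formula: Per-ply strength = Total force / Number of plies
Per-ply = 144 N / 4
Per-ply = 36 N

36 N


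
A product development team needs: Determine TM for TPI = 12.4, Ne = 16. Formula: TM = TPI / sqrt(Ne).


Formula: TM = TPI / sqrt(Ne)
Step 1: sqrt(Ne) = sqrt(16) = 4
Step 2: TM = 12.4 / 4 = 3.10

3.10 TM


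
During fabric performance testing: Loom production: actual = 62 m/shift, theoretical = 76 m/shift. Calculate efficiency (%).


Formula: Efficiency% = (Actual output / Theoretical output) * 100
Efficiency% = (62 / 76) * 100
Efficiency% = 0.815789 * 100 = 81.5789% ≈ 81.6%

81.6%


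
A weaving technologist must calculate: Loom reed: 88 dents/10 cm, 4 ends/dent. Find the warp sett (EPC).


Formula: EPC = (dents per 10 cm * ends per dent) / 10
Step 1: Total ends per 10 cm = 88 * 4 = 352
Step 2: EPC = 352 / 10 = 35.2 ends/cm

35.2 ends/cm


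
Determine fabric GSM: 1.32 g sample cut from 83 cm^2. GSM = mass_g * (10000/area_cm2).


Formula: GSM = mass_g / area_m2
Step 1: Convert area: 83 cm^2 = 83 / 10000 = 0.0083 m^2
Step 2: GSM = 1.32 g / 0.0083 m^2 = 159.0 g/m^2

159.0 g/m^2


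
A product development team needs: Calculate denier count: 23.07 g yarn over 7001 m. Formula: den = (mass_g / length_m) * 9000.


Formula: den = (mass_g / length_m) * 9000
Substituting: den = (23.07 / 7001) * 9000
Intermediate: 23.07 / 7001 = 0.00329524 g/m
den = 0.00329524 * 9000 = 29.7 denier

29.7 denier


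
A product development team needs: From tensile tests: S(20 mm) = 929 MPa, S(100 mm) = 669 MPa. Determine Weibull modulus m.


Formula: m = ln(L1/L2) / ln(S2/S1)
Step 1: ln(L1/L2) = ln(20/100) = -1.60944
Step 2: S2/S1 = 669/929 = 0.72013
Step 3: ln(S2/S1) = ln(0.72013) = -0.32832
Step 4: m = -1.60944 / -0.32832 = 4.90

4.90 (Weibull m)


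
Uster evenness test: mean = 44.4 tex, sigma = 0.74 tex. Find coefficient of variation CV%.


Formula: CV% = (standard deviation / mean) * 100
Step 1: Ratio = 0.74 / 44.4 = 0.016667
Step 2: CV% = 0.016667 * 100 = 1.6667% ≈ 1.7%

1.7%


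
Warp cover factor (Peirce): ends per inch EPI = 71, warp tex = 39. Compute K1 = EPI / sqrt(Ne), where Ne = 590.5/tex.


Formula: K1 = EPI / sqrt(Ne), with Ne = 590.5 / tex_warp
Step 1: Ne = 590.5 / 39 = 15.141
Step 2: sqrt(Ne) = sqrt(15.141) = 3.8911
Step 3: K1 = 71 / 3.8911 = 18.2

18.2


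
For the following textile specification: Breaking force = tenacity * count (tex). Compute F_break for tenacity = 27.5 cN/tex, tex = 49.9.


Formula: Breaking force = Tenacity * Linear density
F = 27.5 cN/tex * 49.9 tex
F = 1372.25 cN

1372.25 cN


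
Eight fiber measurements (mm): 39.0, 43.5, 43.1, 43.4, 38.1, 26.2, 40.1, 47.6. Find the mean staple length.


Formula: Mean = sum of lengths / count
Sum = 39.0 + 43.5 + 43.1 + 43.4 + 38.1 + 26.2 + 40.1 + 47.6
Sum = 321.0 mm
Mean = 321.0 / 8 = 40.13 mm

40.13 mm


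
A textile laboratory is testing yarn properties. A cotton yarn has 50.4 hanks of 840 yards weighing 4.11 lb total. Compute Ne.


Formula: Ne = hanks / mass_lb
Substituting: Ne = 50.4 / 4.11
Ne = 12.3

12.3 Ne


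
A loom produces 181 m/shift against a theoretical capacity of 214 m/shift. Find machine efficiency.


Formula: Efficiency% = (Actual output / Theoretical output) * 100
Efficiency% = (181 / 214) * 100
Efficiency% = 0.845794 * 100 = 84.5794% ≈ 84.6%

84.6%


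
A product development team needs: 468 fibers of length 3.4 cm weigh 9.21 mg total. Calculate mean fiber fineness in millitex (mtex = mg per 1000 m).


Formula: fineness (mtex) = mass (mg) / total length (km) = (mass_mg / total_length_m) * 1000
Step 1: Convert fiber length: 3.4 cm = 0.034 m
Step 2: Total fiber length = 468 * 0.034 = 15.912 m
Step 3: Linear density = 9.21 mg / 15.912 m = 0.5788 mg/m
Step 4: fineness = 0.5788 * 1000 = 578.8 mtex

578.8 mtex


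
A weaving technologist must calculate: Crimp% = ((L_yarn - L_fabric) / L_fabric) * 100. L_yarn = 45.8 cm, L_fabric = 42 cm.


Formula: Crimp% = ((L_yarn - L_fabric) / L_fabric) * 100
Step 1: Extension = 45.8 - 42 = 3.8 cm
Step 2: Crimp% = (3.8 / 42) * 100
Step 3: Crimp% = 0.090476 * 100 = 9.0476% ≈ 9.0%

9.0%


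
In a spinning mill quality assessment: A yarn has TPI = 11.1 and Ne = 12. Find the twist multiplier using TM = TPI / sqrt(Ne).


Formula: TM = TPI / sqrt(Ne)
Step 1: sqrt(Ne) = sqrt(12) = 3.4641
Step 2: TM = 11.1 / 3.4641 = 3.20

3.20 TM


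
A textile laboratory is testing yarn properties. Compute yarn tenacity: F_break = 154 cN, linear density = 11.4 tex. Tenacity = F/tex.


Formula: Tenacity = Breaking force / Linear density
Tenacity = 154 cN / 11.4 tex
Tenacity = 13.51 cN/tex

13.51 cN/tex


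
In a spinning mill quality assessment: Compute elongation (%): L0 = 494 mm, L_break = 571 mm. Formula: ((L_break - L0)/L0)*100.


Formula: Elongation (%) = ((L_break - L0) / L0) * 100
Step 1: Extension = 571 - 494 = 77 mm
Step 2: Elongation = (77 / 494) * 100
Step 3: Elongation = 0.15587 * 100 = 15.587% ≈ 15.6%

15.6%


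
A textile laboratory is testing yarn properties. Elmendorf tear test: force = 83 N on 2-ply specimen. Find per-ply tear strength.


Formula: Per-ply strength = Total force / Number of plies
Per-ply = 83 N / 2
Per-ply = 41.5 N

41.5 N


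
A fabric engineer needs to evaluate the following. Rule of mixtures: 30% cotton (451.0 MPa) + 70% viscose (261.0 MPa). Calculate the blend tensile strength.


Formula: Blend property = (fraction_A * property_A) + (fraction_B * property_B)
Step 1: Contribution A = 30/100 * 451.0 MPa = 135.3 MPa
Step 2: Contribution B = 70/100 * 261.0 MPa = 182.7 MPa
Step 3: Blend tensile strength = 135.3 + 182.7 = 318.0 MPa

318.0 MPa


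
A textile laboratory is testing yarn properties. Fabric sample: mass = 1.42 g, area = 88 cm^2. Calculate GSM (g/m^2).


Formula: GSM = mass_g / area_m2
Step 1: Convert area: 88 cm^2 = 88 / 10000 = 0.0088 m^2
Step 2: GSM = 1.42 g / 0.0088 m^2 = 161.4 g/m^2

161.4 g/m^2


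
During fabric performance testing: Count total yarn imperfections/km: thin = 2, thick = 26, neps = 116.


Formula: Total = thin places + thick places + neps
Total = 2 + 26 + 116
Total = 144 imperfections/km

144 imperfections/km


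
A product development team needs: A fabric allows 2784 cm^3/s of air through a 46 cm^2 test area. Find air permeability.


Formula: Air Permeability = Airflow / Test Area
AP = 2784 cm^3/s / 46 cm^2
AP = 60.5 cm^3/s/cm^2

60.5 cm^3/s/cm^2


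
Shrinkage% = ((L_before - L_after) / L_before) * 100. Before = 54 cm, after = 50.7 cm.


Formula: Shrinkage% = ((L_before - L_after) / L_before) * 100
Step 1: Shrinkage = 54 - 50.7 = 3.3 cm
Step 2: Shrinkage% = (3.3 / 54) * 100
Step 3: Shrinkage% = 0.061111 * 100 = 6.1111% ≈ 6.1%

6.1%


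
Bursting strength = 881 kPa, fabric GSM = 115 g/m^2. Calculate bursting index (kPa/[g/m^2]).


Formula: Bursting Index = Bursting Strength / Fabric GSM
BI = 881 kPa / 115 g/m^2
BI = 7.661 kPa/(g/m^2)

7.661 kPa/(g/m^2)


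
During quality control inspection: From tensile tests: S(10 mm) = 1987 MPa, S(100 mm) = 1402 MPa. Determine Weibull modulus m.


Formula: m = ln(L1/L2) / ln(S2/S1)
Step 1: ln(L1/L2) = ln(10/100) = -2.30259
Step 2: S2/S1 = 1402/1987 = 0.70559
Step 3: ln(S2/S1) = ln(0.70559) = -0.34872
Step 4: m = -2.30259 / -0.34872 = 6.60

6.60 (Weibull m)


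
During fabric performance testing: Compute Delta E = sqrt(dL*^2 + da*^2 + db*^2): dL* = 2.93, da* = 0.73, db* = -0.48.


Formula: Delta E = sqrt(dL*^2 + da*^2 + db*^2)
Step 1: dL*^2 = 2.93^2 = 8.5849
Step 2: da*^2 = 0.73^2 = 0.5329
Step 3: db*^2 = (-0.48)^2 = 0.2304
Step 4: Sum = 8.5849 + 0.5329 + 0.2304 = 9.3482
Step 5: Delta E = sqrt(9.3482) = 3.06

3.06 Delta E


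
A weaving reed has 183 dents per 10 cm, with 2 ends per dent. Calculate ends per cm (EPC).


Formula: EPC = (dents per 10 cm * ends per dent) / 10
Step 1: Total ends per 10 cm = 183 * 2 = 366
Step 2: EPC = 366 / 10 = 36.6 ends/cm

36.6 ends/cm


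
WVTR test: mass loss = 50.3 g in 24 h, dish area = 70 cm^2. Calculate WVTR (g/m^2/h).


Formula: WVTR = mass_loss / (area * time)
Step 1: Convert area: 70 cm^2 = 0.007 m^2
Step 2: WVTR = 50.3 g / (0.007 m^2 * 24 h)
Step 3: WVTR = 50.3 / 0.168 = 299.4 g/m^2/h

299.4 g/m^2/h


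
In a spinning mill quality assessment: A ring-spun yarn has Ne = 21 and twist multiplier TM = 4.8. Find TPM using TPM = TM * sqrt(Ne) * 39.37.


Formula: TPM = TM * sqrt(Ne) * 39.37
Step 1: sqrt(Ne) = sqrt(21) = 4.5826
Step 2: TM * sqrt(Ne) = 4.8 * 4.5826 = 21.9965
Step 3: TPM = 21.9965 * 39.37 = 866 twists/m

866 twists/m


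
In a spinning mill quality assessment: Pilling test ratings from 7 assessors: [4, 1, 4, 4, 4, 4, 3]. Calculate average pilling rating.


Formula: Mean = sum / count
Sum = 4 + 1 + 4 + 4 + 4 + 4 + 3 = 24
Mean = 24 / 7 = 3.4

3.4


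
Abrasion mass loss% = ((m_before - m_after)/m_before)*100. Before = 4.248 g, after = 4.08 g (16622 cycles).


Formula: Mass loss% = ((m_before - m_after) / m_before) * 100
Step 1: Mass loss = 4.248 - 4.08 = 0.168 g
Step 2: Ratio = 0.168 / 4.248 = 0.039548
Step 3: Mass loss% = 0.039548 * 100 = 3.9548% ≈ 3.95%

3.95%


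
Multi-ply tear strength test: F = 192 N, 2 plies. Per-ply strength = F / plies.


Formula: Per-ply strength = Total force / Number of plies
Per-ply = 192 N / 2
Per-ply = 96 N

96 N


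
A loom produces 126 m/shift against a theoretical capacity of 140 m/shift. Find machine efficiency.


Formula: Efficiency% = (Actual output / Theoretical output) * 100
Efficiency% = (126 / 140) * 100
Efficiency% = 0.9 * 100 = 90.0%

90.0%


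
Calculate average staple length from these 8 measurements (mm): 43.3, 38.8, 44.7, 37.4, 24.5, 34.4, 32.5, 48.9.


Formula: Mean = sum of lengths / count
Sum = 43.3 + 38.8 + 44.7 + 37.4 + 24.5 + 34.4 + 32.5 + 48.9
Sum = 304.5 mm
Mean = 304.5 / 8 = 38.06 mm

38.06 mm


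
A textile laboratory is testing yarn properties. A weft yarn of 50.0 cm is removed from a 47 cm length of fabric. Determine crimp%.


Formula: Crimp% = ((L_yarn - L_fabric) / L_fabric) * 100
Step 1: Extension = 50.0 - 47 = 3.0 cm
Step 2: Crimp% = (3.0 / 47) * 100
Step 3: Crimp% = 0.06383 * 100 = 6.383% ≈ 6.4%

6.4%
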